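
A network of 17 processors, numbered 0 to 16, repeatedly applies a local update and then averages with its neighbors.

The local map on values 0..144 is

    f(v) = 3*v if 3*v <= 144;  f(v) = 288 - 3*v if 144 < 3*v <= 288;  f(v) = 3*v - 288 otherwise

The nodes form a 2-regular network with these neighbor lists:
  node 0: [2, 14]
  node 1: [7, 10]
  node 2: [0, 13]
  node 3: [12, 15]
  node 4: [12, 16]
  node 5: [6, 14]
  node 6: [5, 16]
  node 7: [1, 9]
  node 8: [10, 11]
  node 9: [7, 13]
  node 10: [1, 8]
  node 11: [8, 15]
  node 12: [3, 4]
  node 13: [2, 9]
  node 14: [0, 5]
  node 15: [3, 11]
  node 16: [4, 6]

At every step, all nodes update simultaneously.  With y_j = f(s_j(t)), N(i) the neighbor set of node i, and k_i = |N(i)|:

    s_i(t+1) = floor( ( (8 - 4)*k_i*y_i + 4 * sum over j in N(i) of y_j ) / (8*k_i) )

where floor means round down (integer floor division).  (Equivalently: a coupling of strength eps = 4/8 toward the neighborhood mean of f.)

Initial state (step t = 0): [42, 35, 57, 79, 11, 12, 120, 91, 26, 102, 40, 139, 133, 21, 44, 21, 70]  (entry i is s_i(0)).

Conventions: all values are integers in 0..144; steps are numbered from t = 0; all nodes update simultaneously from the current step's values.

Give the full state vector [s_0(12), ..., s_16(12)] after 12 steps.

Simulating step by step:
t=0: [42, 35, 57, 79, 11, 12, 120, 91, 26, 102, 40, 139, 133, 21, 44, 21, 70]
t=1: [125, 86, 105, 69, 63, 69, 64, 38, 101, 28, 105, 99, 76, 65, 106, 76, 65]
t=2: [57, 50, 58, 70, 87, 72, 91, 85, 16, 93, 24, 23, 75, 74, 57, 52, 95]
t=3: [116, 95, 102, 87, 30, 69, 26, 53, 59, 29, 82, 79, 57, 63, 105, 102, 12]
t=4: [41, 44, 48, 47, 83, 66, 68, 87, 78, 100, 49, 57, 87, 75, 48, 28, 60]
t=5: [133, 108, 118, 98, 53, 102, 91, 49, 91, 28, 117, 93, 58, 70, 125, 106, 84]
t=6: [93, 69, 80, 39, 102, 34, 21, 100, 25, 96, 44, 15, 90, 76, 75, 18, 54]
t=7: [32, 76, 41, 76, 45, 82, 88, 26, 81, 18, 105, 54, 42, 42, 59, 67, 83]
t=8: [106, 56, 117, 83, 108, 54, 32, 67, 60, 78, 39, 96, 111, 107, 90, 90, 59]
t=9: [35, 111, 47, 35, 57, 91, 107, 87, 83, 57, 115, 31, 41, 45, 48, 18, 88]
t=10: [123, 43, 130, 96, 95, 51, 26, 54, 57, 99, 49, 69, 117, 132, 102, 76, 49]
t=11: [70, 131, 98, 30, 52, 91, 108, 97, 114, 63, 132, 84, 32, 81, 63, 50, 90]
t=12: [65, 80, 33, 103, 94, 41, 26, 52, 63, 61, 93, 66, 103, 48, 72, 100, 51]

Answer: [65, 80, 33, 103, 94, 41, 26, 52, 63, 61, 93, 66, 103, 48, 72, 100, 51]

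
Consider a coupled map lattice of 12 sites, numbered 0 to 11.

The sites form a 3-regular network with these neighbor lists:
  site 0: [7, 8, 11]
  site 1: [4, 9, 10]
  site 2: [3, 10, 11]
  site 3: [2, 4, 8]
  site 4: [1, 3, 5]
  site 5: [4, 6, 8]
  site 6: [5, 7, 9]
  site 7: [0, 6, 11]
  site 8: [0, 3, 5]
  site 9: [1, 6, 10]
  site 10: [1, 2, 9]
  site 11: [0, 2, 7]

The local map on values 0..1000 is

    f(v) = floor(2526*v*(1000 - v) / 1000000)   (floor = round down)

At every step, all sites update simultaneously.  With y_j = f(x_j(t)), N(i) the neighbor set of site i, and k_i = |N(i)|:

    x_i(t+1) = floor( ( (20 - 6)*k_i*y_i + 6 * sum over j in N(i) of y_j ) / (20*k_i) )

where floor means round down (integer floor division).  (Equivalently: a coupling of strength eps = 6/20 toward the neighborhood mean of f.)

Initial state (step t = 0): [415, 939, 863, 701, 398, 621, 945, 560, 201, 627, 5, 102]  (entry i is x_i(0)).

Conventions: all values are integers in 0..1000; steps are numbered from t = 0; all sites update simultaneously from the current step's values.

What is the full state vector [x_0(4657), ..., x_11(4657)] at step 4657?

Answer: [604, 604, 604, 604, 604, 604, 604, 604, 604, 604, 604, 604]
Key observation: The state at step 7, [604, 604, 604, 604, 604, 604, 604, 604, 604, 604, 604, 604], reappears at step 8: the system is in a cycle of period 1 from step 7 on.  Therefore the state at step 4657 equals the state at step 7 + ((4657 - 7) mod 1) = 7, which is [604, 604, 604, 604, 604, 604, 604, 604, 604, 604, 604, 604].

Derivation:
t=0: [415, 939, 863, 701, 398, 621, 945, 560, 201, 627, 5, 102]
t=1: [554, 221, 285, 501, 550, 529, 272, 532, 457, 441, 111, 315]
t=2: [616, 453, 502, 618, 606, 615, 537, 606, 626, 553, 331, 558]
t=3: [599, 616, 619, 599, 604, 600, 622, 606, 592, 618, 579, 619]
t=4: [605, 599, 598, 605, 603, 604, 595, 601, 608, 597, 609, 596]
t=5: [603, 605, 606, 603, 604, 604, 607, 605, 602, 606, 602, 607]
t=6: [603, 603, 603, 604, 603, 603, 602, 602, 604, 603, 604, 602]
t=7: [604, 604, 604, 604, 604, 604, 604, 604, 604, 604, 604, 604]
t=8: [604, 604, 604, 604, 604, 604, 604, 604, 604, 604, 604, 604]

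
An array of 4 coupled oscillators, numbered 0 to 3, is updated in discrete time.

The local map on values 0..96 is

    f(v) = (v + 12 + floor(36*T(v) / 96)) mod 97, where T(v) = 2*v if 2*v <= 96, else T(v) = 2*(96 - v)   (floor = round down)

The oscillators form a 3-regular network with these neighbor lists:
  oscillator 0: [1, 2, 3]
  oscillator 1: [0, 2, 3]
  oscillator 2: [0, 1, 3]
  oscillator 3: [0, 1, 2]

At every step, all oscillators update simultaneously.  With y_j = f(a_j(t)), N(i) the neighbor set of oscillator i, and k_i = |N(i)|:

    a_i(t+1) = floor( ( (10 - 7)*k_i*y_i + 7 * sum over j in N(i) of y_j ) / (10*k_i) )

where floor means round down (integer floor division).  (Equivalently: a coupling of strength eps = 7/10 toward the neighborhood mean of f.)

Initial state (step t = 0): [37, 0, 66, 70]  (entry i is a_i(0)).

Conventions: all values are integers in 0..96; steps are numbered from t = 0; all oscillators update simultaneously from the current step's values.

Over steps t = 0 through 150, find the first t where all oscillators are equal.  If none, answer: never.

Answer: 2
Key observation: Synchronization is absorbing here: once all oscillators are equal they stay equal, and step 2 is the first all-equal step.

Derivation:
t=0: [37, 0, 66, 70]  (not all equal)
t=1: [27, 22, 22, 22]  (not all equal)
t=2: [52, 52, 52, 52]  (all equal)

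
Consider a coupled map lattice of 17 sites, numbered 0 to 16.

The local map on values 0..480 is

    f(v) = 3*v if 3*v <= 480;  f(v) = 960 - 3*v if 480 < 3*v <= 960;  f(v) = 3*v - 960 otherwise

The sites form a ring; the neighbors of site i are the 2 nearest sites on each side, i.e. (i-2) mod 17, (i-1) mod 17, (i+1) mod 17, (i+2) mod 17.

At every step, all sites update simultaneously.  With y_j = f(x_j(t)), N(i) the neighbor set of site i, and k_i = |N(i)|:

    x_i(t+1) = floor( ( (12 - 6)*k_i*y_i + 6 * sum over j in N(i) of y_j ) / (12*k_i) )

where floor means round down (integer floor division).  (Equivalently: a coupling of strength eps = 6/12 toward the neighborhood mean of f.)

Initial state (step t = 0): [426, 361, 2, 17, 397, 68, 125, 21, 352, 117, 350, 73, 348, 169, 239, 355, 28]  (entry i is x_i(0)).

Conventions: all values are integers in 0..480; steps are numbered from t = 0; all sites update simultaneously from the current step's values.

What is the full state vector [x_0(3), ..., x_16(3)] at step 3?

Simulating step by step:
t=0: [426, 361, 2, 17, 397, 68, 125, 21, 352, 117, 350, 73, 348, 169, 239, 355, 28]
t=1: [198, 118, 93, 96, 195, 192, 261, 159, 157, 234, 138, 231, 167, 307, 212, 189, 140]
t=2: [363, 346, 312, 318, 328, 356, 301, 399, 401, 332, 388, 279, 360, 199, 325, 340, 389]
t=3: [110, 84, 41, 32, 36, 94, 105, 174, 188, 118, 167, 151, 148, 221, 101, 119, 138]

Answer: [110, 84, 41, 32, 36, 94, 105, 174, 188, 118, 167, 151, 148, 221, 101, 119, 138]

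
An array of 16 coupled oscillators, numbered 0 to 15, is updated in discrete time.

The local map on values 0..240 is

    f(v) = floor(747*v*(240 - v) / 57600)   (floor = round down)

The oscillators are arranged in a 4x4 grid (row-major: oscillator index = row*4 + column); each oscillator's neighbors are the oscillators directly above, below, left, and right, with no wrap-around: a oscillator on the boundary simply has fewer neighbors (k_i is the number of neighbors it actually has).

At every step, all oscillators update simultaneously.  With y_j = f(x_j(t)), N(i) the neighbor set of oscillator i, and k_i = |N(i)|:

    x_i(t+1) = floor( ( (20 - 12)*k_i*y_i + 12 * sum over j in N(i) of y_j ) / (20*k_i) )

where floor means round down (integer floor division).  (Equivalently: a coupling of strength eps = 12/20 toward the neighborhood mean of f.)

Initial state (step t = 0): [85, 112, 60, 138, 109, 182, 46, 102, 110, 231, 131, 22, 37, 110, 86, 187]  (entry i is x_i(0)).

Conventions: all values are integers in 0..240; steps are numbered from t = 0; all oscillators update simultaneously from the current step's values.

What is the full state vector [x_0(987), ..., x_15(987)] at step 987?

Answer: [135, 135, 135, 135, 135, 135, 135, 135, 135, 135, 135, 135, 135, 135, 135, 135]
Key observation: The state at step 18, [183, 183, 183, 183, 183, 183, 183, 183, 183, 183, 183, 183, 183, 183, 183, 183], reappears at step 20: the system is in a cycle of period 2 from step 18 on.  Therefore the state at step 987 equals the state at step 18 + ((987 - 18) mod 2) = 19, which is [135, 135, 135, 135, 135, 135, 135, 135, 135, 135, 135, 135, 135, 135, 135, 135].

Derivation:
t=0: [85, 112, 60, 138, 109, 182, 46, 102, 110, 231, 131, 22, 37, 110, 86, 187]
t=1: [179, 163, 152, 169, 172, 131, 142, 144, 135, 114, 130, 123, 149, 132, 168, 121]
t=2: [150, 164, 168, 167, 162, 175, 180, 175, 175, 184, 180, 184, 180, 177, 173, 177]
t=3: [167, 160, 154, 154, 159, 148, 144, 145, 146, 139, 139, 139, 143, 142, 145, 142]
t=4: [163, 167, 171, 173, 169, 174, 177, 177, 176, 180, 180, 180, 178, 179, 179, 180]
t=5: [158, 155, 151, 149, 153, 148, 145, 144, 146, 142, 140, 140, 143, 141, 140, 140]
t=6: [169, 171, 174, 175, 173, 175, 177, 178, 177, 179, 180, 180, 179, 180, 181, 181]
t=7: [152, 151, 148, 146, 149, 147, 144, 143, 144, 142, 140, 140, 141, 140, 138, 138]
t=8: [173, 174, 176, 177, 175, 177, 178, 179, 178, 179, 180, 180, 180, 181, 181, 181]
t=9: [148, 147, 145, 143, 146, 144, 142, 141, 142, 141, 140, 139, 140, 139, 138, 138]
t=10: [176, 177, 178, 179, 177, 178, 179, 180, 179, 180, 181, 181, 181, 181, 181, 182]
t=11: [144, 144, 142, 141, 143, 142, 141, 140, 140, 140, 138, 138, 138, 138, 137, 137]
t=12: [179, 179, 180, 180, 179, 180, 180, 181, 180, 181, 181, 182, 181, 182, 182, 182]
t=13: [141, 140, 140, 139, 140, 140, 139, 138, 139, 138, 137, 136, 138, 136, 136, 136]
t=14: [181, 181, 181, 181, 181, 181, 181, 182, 181, 182, 182, 182, 182, 182, 183, 183]
t=15: [138, 138, 138, 137, 138, 137, 137, 136, 137, 136, 136, 135, 136, 135, 135, 135]
t=16: [182, 182, 182, 182, 182, 182, 182, 183, 182, 183, 183, 183, 183, 183, 183, 183]
t=17: [136, 136, 136, 135, 136, 135, 135, 135, 135, 135, 135, 135, 135, 135, 135, 135]
t=18: [183, 183, 183, 183, 183, 183, 183, 183, 183, 183, 183, 183, 183, 183, 183, 183]
t=19: [135, 135, 135, 135, 135, 135, 135, 135, 135, 135, 135, 135, 135, 135, 135, 135]
t=20: [183, 183, 183, 183, 183, 183, 183, 183, 183, 183, 183, 183, 183, 183, 183, 183]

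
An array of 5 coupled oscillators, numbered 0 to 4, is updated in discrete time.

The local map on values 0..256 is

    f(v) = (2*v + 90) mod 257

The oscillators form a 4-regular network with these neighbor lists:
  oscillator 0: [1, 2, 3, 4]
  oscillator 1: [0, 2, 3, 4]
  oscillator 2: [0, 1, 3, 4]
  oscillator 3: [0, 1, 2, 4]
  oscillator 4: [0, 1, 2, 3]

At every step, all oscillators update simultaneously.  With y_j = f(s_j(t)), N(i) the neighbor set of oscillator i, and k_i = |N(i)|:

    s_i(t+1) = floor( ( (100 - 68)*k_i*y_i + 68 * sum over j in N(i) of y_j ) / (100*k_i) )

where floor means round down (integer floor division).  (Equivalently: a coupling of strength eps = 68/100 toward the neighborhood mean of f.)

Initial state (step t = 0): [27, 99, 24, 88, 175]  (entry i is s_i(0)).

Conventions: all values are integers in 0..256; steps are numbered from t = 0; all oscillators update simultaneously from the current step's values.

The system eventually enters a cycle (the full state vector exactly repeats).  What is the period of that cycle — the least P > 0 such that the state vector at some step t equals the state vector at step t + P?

Simulating step by step:
t=0: [27, 99, 24, 88, 175]
t=1: [107, 90, 106, 87, 113]
t=2: [36, 31, 35, 30, 37]
t=3: [158, 156, 157, 156, 158]
t=4: [147, 146, 147, 146, 147]
t=5: [126, 126, 126, 126, 126]
t=6: [85, 85, 85, 85, 85]
t=7: [3, 3, 3, 3, 3]
t=8: [96, 96, 96, 96, 96]
t=9: [25, 25, 25, 25, 25]
t=10: [140, 140, 140, 140, 140]
t=11: [113, 113, 113, 113, 113]
t=12: [59, 59, 59, 59, 59]
t=13: [208, 208, 208, 208, 208]
t=14: [249, 249, 249, 249, 249]
t=15: [74, 74, 74, 74, 74]
t=16: [238, 238, 238, 238, 238]
t=17: [52, 52, 52, 52, 52]
t=18: [194, 194, 194, 194, 194]
t=19: [221, 221, 221, 221, 221]
t=20: [18, 18, 18, 18, 18]
t=21: [126, 126, 126, 126, 126]

Answer: 16
Key observation: The state at step 5, [126, 126, 126, 126, 126], reappears at step 21 — and no state repeats earlier — so the cycle the system enters has period 16.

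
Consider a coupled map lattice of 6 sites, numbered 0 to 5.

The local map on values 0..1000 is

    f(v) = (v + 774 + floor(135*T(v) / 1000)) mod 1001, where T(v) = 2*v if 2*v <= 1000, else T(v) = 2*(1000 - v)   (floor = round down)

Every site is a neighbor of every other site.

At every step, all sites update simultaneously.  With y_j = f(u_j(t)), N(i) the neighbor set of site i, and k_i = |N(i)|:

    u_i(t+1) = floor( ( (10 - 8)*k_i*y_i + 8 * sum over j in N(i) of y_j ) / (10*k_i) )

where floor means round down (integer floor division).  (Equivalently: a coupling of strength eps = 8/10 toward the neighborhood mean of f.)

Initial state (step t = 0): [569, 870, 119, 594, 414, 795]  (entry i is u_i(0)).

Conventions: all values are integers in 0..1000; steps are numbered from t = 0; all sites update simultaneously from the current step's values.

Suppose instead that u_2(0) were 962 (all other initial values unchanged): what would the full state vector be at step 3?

Answer: [331, 332, 332, 331, 331, 332]
Key observation: This trace re-runs the system from the modified initial state.

Derivation:
t=0: [569, 870, 962, 594, 414, 795]
t=1: [542, 551, 554, 543, 536, 549]
t=2: [440, 441, 441, 440, 440, 441]
t=3: [331, 332, 332, 331, 331, 332]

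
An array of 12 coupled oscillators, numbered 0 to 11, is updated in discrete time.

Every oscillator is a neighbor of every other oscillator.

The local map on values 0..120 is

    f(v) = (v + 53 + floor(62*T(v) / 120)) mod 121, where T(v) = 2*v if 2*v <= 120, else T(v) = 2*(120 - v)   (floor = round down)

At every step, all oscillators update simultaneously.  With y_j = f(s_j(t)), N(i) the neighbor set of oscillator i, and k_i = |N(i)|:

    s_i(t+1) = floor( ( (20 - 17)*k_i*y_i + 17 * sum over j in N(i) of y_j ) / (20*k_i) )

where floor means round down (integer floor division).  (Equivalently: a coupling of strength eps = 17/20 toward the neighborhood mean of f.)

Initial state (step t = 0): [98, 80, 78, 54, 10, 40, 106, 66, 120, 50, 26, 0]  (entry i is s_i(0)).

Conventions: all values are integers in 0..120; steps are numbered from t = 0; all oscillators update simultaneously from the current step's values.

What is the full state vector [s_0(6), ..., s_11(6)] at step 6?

Simulating step by step:
t=0: [98, 80, 78, 54, 10, 40, 106, 66, 120, 50, 26, 0]
t=1: [52, 52, 52, 51, 54, 49, 52, 52, 52, 51, 56, 52]
t=2: [37, 37, 37, 37, 37, 36, 37, 37, 37, 37, 37, 37]
t=3: [6, 6, 6, 6, 6, 6, 6, 6, 6, 6, 6, 6]
t=4: [65, 65, 65, 65, 65, 65, 65, 65, 65, 65, 65, 65]
t=5: [53, 53, 53, 53, 53, 53, 53, 53, 53, 53, 53, 53]
t=6: [39, 39, 39, 39, 39, 39, 39, 39, 39, 39, 39, 39]

Answer: [39, 39, 39, 39, 39, 39, 39, 39, 39, 39, 39, 39]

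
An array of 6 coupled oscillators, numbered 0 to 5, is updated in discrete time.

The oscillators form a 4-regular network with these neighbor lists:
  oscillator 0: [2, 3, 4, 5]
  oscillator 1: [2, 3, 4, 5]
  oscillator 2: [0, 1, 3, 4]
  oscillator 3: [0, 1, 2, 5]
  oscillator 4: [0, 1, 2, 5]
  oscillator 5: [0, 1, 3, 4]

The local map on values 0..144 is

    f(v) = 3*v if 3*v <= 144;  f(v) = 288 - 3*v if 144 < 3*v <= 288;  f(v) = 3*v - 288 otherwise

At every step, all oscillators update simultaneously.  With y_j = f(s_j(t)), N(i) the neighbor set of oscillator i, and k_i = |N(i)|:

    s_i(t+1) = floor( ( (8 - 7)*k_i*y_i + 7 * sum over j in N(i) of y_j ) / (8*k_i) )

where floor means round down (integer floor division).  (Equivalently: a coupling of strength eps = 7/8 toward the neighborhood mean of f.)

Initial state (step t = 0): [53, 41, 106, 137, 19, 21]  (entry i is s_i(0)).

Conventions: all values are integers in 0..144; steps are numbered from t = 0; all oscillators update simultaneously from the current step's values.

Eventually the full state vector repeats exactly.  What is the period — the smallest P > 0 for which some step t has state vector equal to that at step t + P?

Answer: 20
Key observation: The state at step 31, [77, 77, 75, 75, 75, 75], reappears at step 51 — and no state repeats earlier — so the cycle the system enters has period 20.

Derivation:
t=0: [53, 41, 106, 137, 19, 21]
t=1: [75, 75, 98, 90, 82, 102]
t=2: [26, 26, 41, 35, 38, 42]
t=3: [112, 112, 97, 101, 102, 97]
t=4: [14, 14, 28, 24, 24, 28]
t=5: [73, 73, 60, 64, 64, 60]
t=6: [97, 97, 85, 89, 89, 85]
t=7: [24, 24, 14, 18, 18, 14]
t=8: [51, 51, 60, 56, 56, 60]
t=9: [116, 116, 125, 121, 121, 125]
t=10: [78, 78, 69, 73, 73, 69]
t=11: [72, 72, 63, 67, 67, 63]
t=12: [90, 90, 81, 85, 85, 81]
t=13: [36, 36, 27, 31, 31, 27]
t=14: [89, 89, 98, 94, 94, 98]
t=15: [7, 7, 12, 12, 12, 12]
t=16: [34, 34, 29, 29, 29, 29]
t=17: [88, 88, 93, 93, 93, 93]
t=18: [10, 10, 15, 15, 15, 15]
t=19: [43, 43, 38, 38, 38, 38]
t=20: [115, 115, 120, 120, 120, 120]
t=21: [70, 70, 65, 65, 65, 65]
t=22: [91, 91, 86, 86, 86, 86]
t=23: [28, 28, 23, 23, 23, 23]
t=24: [70, 70, 75, 75, 75, 75]
t=25: [64, 64, 69, 69, 69, 69]
t=26: [82, 82, 87, 87, 87, 87]
t=27: [28, 28, 33, 33, 33, 33]
t=28: [97, 97, 92, 92, 92, 92]
t=29: [10, 10, 8, 8, 8, 8]
t=30: [24, 24, 26, 26, 26, 26]
t=31: [77, 77, 75, 75, 75, 75]
t=32: [62, 62, 60, 60, 60, 60]
t=33: [107, 107, 105, 105, 105, 105]
t=34: [27, 27, 29, 29, 29, 29]
t=35: [86, 86, 84, 84, 84, 84]
t=36: [35, 35, 33, 33, 33, 33]
t=37: [99, 99, 101, 101, 101, 101]
t=38: [14, 14, 12, 12, 12, 12]
t=39: [36, 36, 38, 38, 38, 38]
t=40: [113, 113, 111, 111, 111, 111]
t=41: [45, 45, 47, 47, 47, 47]
t=42: [140, 140, 138, 138, 138, 138]
t=43: [126, 126, 128, 128, 128, 128]
t=44: [95, 95, 93, 93, 93, 93]
t=45: [8, 8, 6, 6, 6, 6]
t=46: [18, 18, 20, 20, 20, 20]
t=47: [59, 59, 57, 57, 57, 57]
t=48: [116, 116, 114, 114, 114, 114]
t=49: [54, 54, 56, 56, 56, 56]
t=50: [120, 120, 122, 122, 122, 122]
t=51: [77, 77, 75, 75, 75, 75]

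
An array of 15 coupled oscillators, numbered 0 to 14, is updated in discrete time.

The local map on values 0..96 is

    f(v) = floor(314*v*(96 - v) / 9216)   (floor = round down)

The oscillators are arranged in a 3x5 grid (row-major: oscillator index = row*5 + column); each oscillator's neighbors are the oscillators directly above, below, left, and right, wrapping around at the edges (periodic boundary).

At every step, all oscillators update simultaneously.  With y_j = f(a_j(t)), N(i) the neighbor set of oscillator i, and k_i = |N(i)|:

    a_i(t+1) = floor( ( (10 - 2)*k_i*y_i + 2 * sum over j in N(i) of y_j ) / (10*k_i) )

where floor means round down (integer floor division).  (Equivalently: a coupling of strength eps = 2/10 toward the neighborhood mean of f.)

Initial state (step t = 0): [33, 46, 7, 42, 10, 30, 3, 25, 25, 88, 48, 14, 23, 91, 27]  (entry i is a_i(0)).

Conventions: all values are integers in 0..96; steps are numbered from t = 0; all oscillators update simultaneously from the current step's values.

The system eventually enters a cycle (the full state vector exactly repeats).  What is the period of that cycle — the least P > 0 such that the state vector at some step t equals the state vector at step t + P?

Simulating step by step:
t=0: [33, 46, 7, 42, 10, 30, 3, 25, 25, 88, 48, 14, 23, 91, 27]
t=1: [68, 69, 30, 67, 34, 62, 19, 55, 56, 29, 74, 42, 52, 24, 57]
t=2: [64, 63, 67, 66, 70, 68, 53, 74, 74, 67, 58, 73, 75, 61, 72]
t=3: [68, 69, 65, 66, 62, 65, 73, 56, 57, 64, 72, 59, 54, 69, 60]
t=4: [64, 63, 68, 67, 70, 66, 59, 74, 73, 69, 60, 71, 75, 65, 71]
t=5: [68, 69, 63, 65, 62, 67, 71, 56, 58, 62, 71, 61, 54, 66, 61]
t=6: [64, 63, 70, 68, 70, 65, 61, 74, 74, 71, 61, 70, 75, 68, 71]
t=7: [68, 69, 61, 63, 62, 68, 70, 56, 56, 60, 70, 62, 54, 62, 60]
t=8: [64, 63, 71, 70, 70, 64, 63, 75, 75, 72, 63, 70, 76, 71, 72]
t=9: [68, 69, 59, 61, 61, 68, 68, 54, 54, 58, 68, 62, 52, 59, 58]
t=10: [64, 64, 73, 72, 71, 64, 64, 76, 76, 74, 64, 70, 76, 74, 74]
t=11: [68, 68, 57, 57, 59, 68, 67, 52, 51, 55, 67, 62, 52, 54, 55]
t=12: [64, 65, 74, 75, 73, 64, 66, 76, 77, 75, 66, 70, 76, 76, 75]
t=13: [68, 67, 55, 53, 57, 68, 66, 51, 49, 53, 66, 62, 51, 51, 53]
t=14: [64, 66, 75, 76, 74, 64, 67, 77, 77, 76, 67, 70, 77, 77, 76]
t=15: [68, 66, 53, 51, 55, 67, 65, 50, 49, 52, 65, 62, 49, 49, 51]
t=16: [65, 67, 76, 77, 75, 66, 68, 77, 77, 76, 68, 70, 77, 78, 77]
t=17: [66, 65, 51, 49, 53, 65, 63, 49, 49, 51, 63, 61, 49, 47, 49]
t=18: [67, 68, 77, 77, 76, 68, 70, 77, 78, 77, 70, 71, 77, 78, 77]
t=19: [64, 63, 49, 48, 51, 63, 61, 49, 47, 49, 61, 59, 49, 47, 49]
t=20: [69, 70, 77, 78, 77, 70, 72, 77, 78, 77, 72, 73, 77, 78, 77]
t=21: [61, 60, 49, 47, 49, 61, 57, 49, 47, 49, 57, 56, 49, 47, 49]
t=22: [72, 73, 77, 78, 77, 72, 74, 77, 78, 77, 74, 75, 77, 78, 77]
t=23: [57, 56, 49, 47, 49, 57, 54, 49, 47, 49, 54, 53, 49, 47, 49]
t=24: [75, 76, 77, 78, 77, 75, 76, 77, 78, 77, 76, 77, 77, 78, 77]
t=25: [52, 50, 49, 47, 49, 52, 50, 49, 47, 49, 51, 49, 48, 47, 49]
t=26: [77, 77, 78, 78, 77, 77, 77, 78, 78, 77, 77, 78, 78, 78, 78]
t=27: [49, 48, 47, 47, 48, 49, 48, 47, 47, 48, 48, 47, 47, 47, 47]
t=28: [78, 78, 78, 78, 78, 78, 78, 78, 78, 78, 78, 78, 78, 78, 78]
t=29: [47, 47, 47, 47, 47, 47, 47, 47, 47, 47, 47, 47, 47, 47, 47]
t=30: [78, 78, 78, 78, 78, 78, 78, 78, 78, 78, 78, 78, 78, 78, 78]

Answer: 2
Key observation: The state at step 28, [78, 78, 78, 78, 78, 78, 78, 78, 78, 78, 78, 78, 78, 78, 78], reappears at step 30 — and no state repeats earlier — so the cycle the system enters has period 2.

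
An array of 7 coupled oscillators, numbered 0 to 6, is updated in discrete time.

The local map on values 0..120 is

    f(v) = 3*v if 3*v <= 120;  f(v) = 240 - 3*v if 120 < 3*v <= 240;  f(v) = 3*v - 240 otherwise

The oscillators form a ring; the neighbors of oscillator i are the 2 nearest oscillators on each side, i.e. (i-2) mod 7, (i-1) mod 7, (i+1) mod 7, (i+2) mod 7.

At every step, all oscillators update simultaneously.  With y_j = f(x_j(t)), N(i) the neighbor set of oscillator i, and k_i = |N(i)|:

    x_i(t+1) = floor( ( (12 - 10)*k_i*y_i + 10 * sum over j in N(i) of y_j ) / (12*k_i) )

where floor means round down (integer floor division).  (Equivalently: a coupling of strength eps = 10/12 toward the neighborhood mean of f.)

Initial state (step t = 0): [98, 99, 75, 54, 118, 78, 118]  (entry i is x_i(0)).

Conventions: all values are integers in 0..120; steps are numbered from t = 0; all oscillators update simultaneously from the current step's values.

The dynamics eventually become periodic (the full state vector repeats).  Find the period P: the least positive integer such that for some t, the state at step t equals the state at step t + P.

Answer: 4
Key observation: The state at step 21, [27, 26, 26, 27, 28, 28, 28], reappears at step 25 — and no state repeats earlier — so the cycle the system enters has period 4.

Derivation:
t=0: [98, 99, 75, 54, 118, 78, 118]
t=1: [49, 63, 65, 53, 63, 76, 67]
t=2: [46, 62, 65, 46, 45, 57, 49]
t=3: [71, 80, 83, 73, 81, 95, 84]
t=4: [18, 14, 12, 15, 18, 20, 17]
t=5: [48, 45, 46, 47, 49, 52, 52]
t=6: [94, 96, 98, 96, 92, 91, 92]
t=7: [42, 45, 45, 43, 41, 39, 39]
t=8: [111, 110, 110, 111, 113, 115, 113]
t=9: [95, 93, 93, 95, 97, 97, 97]
t=10: [45, 44, 44, 45, 47, 48, 47]
t=11: [103, 104, 104, 103, 101, 101, 101]
t=12: [67, 68, 68, 67, 66, 65, 66]
t=13: [39, 38, 38, 39, 40, 41, 40]
t=14: [116, 116, 116, 116, 117, 118, 117]
t=15: [109, 108, 108, 109, 110, 110, 110]
t=16: [87, 86, 86, 87, 88, 88, 88]
t=17: [21, 20, 20, 21, 22, 22, 22]
t=18: [63, 62, 62, 63, 64, 64, 64]
t=19: [51, 51, 51, 51, 49, 49, 49]
t=20: [89, 88, 88, 89, 90, 90, 90]
t=21: [27, 26, 26, 27, 28, 28, 28]
t=22: [81, 80, 80, 81, 82, 82, 82]
t=23: [3, 2, 2, 3, 4, 4, 4]
t=24: [9, 8, 8, 9, 10, 10, 10]
t=25: [27, 26, 26, 27, 28, 28, 28]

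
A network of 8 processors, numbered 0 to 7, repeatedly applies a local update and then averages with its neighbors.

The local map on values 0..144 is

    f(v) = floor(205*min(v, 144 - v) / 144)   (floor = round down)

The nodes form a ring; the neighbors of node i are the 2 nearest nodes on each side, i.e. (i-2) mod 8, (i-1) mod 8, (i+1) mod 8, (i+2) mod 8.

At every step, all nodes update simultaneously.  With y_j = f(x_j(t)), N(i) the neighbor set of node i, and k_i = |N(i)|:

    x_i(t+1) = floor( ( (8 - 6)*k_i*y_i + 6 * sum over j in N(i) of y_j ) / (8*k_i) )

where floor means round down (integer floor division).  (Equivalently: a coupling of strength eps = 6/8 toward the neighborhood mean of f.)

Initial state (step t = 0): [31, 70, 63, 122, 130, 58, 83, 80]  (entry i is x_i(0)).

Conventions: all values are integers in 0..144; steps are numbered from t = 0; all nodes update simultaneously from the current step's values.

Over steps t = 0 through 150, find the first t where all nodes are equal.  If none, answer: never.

Answer: 6
Key observation: Synchronization is absorbing here: once all nodes are equal they stay equal, and step 6 is the first all-equal step.

Derivation:
t=0: [31, 70, 63, 122, 130, 58, 83, 80]  (not all equal)
t=1: [79, 72, 58, 61, 58, 63, 65, 81]  (not all equal)
t=2: [91, 90, 88, 88, 85, 87, 89, 92]  (not all equal)
t=3: [76, 76, 78, 79, 80, 79, 78, 76]  (not all equal)
t=4: [94, 94, 93, 92, 92, 92, 93, 94]  (not all equal)
t=5: [71, 71, 72, 73, 73, 73, 72, 71]  (not all equal)
t=6: [101, 101, 101, 101, 101, 101, 101, 101]  (all equal)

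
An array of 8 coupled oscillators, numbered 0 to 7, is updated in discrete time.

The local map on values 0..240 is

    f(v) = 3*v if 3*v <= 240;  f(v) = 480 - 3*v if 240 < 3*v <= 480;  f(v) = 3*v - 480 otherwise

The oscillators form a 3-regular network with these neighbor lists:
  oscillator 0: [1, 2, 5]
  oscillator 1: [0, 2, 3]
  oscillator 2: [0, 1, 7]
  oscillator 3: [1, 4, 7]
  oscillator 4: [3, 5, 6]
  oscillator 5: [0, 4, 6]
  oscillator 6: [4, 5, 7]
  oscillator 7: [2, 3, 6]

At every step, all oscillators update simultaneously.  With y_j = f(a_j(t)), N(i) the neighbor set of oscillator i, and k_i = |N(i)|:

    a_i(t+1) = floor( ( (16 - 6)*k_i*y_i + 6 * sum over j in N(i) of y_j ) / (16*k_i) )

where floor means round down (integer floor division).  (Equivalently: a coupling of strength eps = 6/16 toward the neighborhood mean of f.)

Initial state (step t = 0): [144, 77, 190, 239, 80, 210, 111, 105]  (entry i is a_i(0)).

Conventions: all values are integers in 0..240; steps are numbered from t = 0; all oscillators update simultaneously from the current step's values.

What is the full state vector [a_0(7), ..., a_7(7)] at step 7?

Answer: [75, 61, 85, 79, 65, 152, 107, 137]

Derivation:
t=0: [144, 77, 190, 239, 80, 210, 111, 105]
t=1: [88, 191, 111, 227, 216, 148, 161, 162]
t=2: [169, 128, 131, 159, 135, 70, 28, 47]
t=3: [66, 74, 87, 40, 84, 154, 105, 109]
t=4: [181, 205, 208, 150, 180, 85, 153, 158]
t=5: [102, 114, 115, 43, 72, 158, 49, 28]
t=6: [143, 141, 133, 135, 170, 70, 130, 103]
t=7: [75, 61, 85, 79, 65, 152, 107, 137]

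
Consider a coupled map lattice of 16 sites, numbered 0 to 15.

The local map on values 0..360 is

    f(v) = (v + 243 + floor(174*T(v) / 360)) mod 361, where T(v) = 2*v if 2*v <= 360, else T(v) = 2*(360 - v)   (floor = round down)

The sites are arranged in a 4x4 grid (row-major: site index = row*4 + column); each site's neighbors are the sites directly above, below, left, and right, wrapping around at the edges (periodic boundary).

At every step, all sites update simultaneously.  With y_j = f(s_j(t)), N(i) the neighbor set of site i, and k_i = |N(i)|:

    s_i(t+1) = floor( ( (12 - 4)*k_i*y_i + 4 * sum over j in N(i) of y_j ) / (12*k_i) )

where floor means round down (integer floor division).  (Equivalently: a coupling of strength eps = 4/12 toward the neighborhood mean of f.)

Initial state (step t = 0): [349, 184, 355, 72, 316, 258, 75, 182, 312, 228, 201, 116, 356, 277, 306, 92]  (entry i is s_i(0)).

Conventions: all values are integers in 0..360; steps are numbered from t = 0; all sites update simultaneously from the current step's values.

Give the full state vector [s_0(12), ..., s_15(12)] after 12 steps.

Answer: [237, 237, 237, 237, 237, 237, 237, 237, 237, 237, 237, 237, 237, 237, 237, 237]

Derivation:
t=0: [349, 184, 355, 72, 316, 258, 75, 182, 312, 228, 201, 116, 356, 277, 306, 92]
t=1: [222, 237, 204, 80, 239, 220, 98, 190, 229, 237, 208, 137, 225, 238, 224, 92]
t=2: [220, 236, 206, 90, 236, 223, 128, 199, 229, 236, 215, 164, 222, 237, 222, 96]
t=3: [222, 236, 212, 104, 236, 228, 167, 210, 234, 237, 225, 201, 223, 237, 223, 108]
t=4: [224, 237, 222, 124, 237, 234, 219, 222, 236, 237, 234, 224, 225, 237, 225, 129]
t=5: [227, 237, 227, 153, 237, 237, 237, 227, 237, 237, 237, 228, 228, 237, 228, 159]
t=6: [232, 237, 232, 196, 237, 237, 237, 232, 237, 237, 237, 233, 233, 237, 233, 203]
t=7: [236, 237, 236, 236, 237, 237, 237, 236, 237, 237, 237, 236, 236, 237, 236, 236]
t=8: [237, 237, 237, 237, 237, 237, 237, 237, 237, 237, 237, 237, 237, 237, 237, 237]
t=9: [237, 237, 237, 237, 237, 237, 237, 237, 237, 237, 237, 237, 237, 237, 237, 237]
t=10: [237, 237, 237, 237, 237, 237, 237, 237, 237, 237, 237, 237, 237, 237, 237, 237]
t=11: [237, 237, 237, 237, 237, 237, 237, 237, 237, 237, 237, 237, 237, 237, 237, 237]
t=12: [237, 237, 237, 237, 237, 237, 237, 237, 237, 237, 237, 237, 237, 237, 237, 237]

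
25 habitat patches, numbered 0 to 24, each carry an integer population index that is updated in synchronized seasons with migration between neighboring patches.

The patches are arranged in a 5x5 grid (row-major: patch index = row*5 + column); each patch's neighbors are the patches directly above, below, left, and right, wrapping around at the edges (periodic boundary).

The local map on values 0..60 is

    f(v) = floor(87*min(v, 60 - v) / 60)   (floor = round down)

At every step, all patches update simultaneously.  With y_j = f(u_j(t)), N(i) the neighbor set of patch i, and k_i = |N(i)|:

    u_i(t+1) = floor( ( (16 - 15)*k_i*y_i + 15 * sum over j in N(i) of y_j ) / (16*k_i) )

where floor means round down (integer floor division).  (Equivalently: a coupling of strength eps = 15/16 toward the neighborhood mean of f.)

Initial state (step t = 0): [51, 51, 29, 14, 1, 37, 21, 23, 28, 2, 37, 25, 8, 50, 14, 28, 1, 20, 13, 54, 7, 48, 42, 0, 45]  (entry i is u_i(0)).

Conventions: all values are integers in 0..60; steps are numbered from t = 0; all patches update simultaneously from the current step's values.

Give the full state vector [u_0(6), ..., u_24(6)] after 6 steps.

Answer: [32, 34, 31, 33, 35, 33, 31, 33, 31, 34, 36, 33, 31, 35, 32, 33, 36, 33, 32, 39, 38, 32, 34, 35, 33]

Derivation:
t=0: [51, 51, 29, 14, 1, 37, 21, 23, 28, 2, 37, 25, 8, 50, 14, 28, 1, 20, 13, 54, 7, 48, 42, 0, 45]
t=1: [14, 24, 24, 20, 13, 20, 28, 30, 18, 22, 32, 19, 26, 21, 14, 14, 28, 14, 13, 23, 21, 12, 22, 19, 5]
t=2: [27, 28, 34, 26, 21, 32, 33, 34, 32, 23, 25, 38, 30, 25, 32, 34, 22, 30, 26, 17, 16, 32, 24, 21, 25]
t=3: [33, 38, 37, 34, 35, 36, 37, 39, 36, 37, 36, 36, 37, 39, 32, 29, 37, 36, 33, 36, 37, 32, 37, 35, 27]
t=4: [33, 35, 32, 34, 36, 34, 32, 33, 32, 35, 37, 33, 32, 36, 33, 34, 37, 34, 33, 39, 39, 32, 35, 36, 35]
t=5: [34, 39, 37, 37, 36, 37, 37, 39, 36, 37, 37, 36, 37, 39, 33, 31, 37, 37, 34, 37, 37, 34, 37, 36, 32]
t=6: [32, 34, 31, 33, 35, 33, 31, 33, 31, 34, 36, 33, 31, 35, 32, 33, 36, 33, 32, 39, 38, 32, 34, 35, 33]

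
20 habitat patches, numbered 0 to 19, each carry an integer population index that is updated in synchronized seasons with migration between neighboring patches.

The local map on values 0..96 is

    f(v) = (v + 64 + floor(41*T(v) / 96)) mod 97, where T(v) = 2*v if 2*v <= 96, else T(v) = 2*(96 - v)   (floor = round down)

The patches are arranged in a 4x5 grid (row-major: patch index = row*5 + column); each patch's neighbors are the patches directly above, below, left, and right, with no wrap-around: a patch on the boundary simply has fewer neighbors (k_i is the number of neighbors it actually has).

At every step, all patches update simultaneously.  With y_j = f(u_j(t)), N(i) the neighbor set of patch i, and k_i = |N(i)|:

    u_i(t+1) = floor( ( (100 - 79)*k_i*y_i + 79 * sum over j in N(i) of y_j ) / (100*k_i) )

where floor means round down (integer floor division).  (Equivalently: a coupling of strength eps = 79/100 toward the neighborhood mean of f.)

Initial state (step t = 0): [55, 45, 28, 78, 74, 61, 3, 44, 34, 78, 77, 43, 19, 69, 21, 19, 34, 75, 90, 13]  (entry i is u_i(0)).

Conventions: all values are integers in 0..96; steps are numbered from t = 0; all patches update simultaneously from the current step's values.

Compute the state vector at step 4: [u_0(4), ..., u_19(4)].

Answer: [56, 56, 51, 54, 48, 53, 51, 52, 47, 53, 44, 45, 42, 51, 47, 38, 36, 43, 43, 54]

Derivation:
t=0: [55, 45, 28, 78, 74, 61, 3, 44, 34, 78, 77, 43, 19, 69, 21, 19, 34, 75, 90, 13]
t=1: [54, 48, 45, 40, 59, 60, 54, 33, 51, 37, 40, 41, 42, 31, 55, 35, 34, 37, 67, 44]
t=2: [56, 54, 43, 51, 41, 52, 48, 46, 37, 52, 43, 42, 34, 47, 40, 34, 35, 42, 40, 55]
t=3: [56, 53, 52, 44, 53, 53, 52, 43, 50, 43, 43, 41, 44, 40, 52, 36, 37, 36, 49, 44]
t=4: [56, 56, 51, 54, 48, 53, 51, 52, 47, 53, 44, 45, 42, 51, 47, 38, 36, 43, 43, 54]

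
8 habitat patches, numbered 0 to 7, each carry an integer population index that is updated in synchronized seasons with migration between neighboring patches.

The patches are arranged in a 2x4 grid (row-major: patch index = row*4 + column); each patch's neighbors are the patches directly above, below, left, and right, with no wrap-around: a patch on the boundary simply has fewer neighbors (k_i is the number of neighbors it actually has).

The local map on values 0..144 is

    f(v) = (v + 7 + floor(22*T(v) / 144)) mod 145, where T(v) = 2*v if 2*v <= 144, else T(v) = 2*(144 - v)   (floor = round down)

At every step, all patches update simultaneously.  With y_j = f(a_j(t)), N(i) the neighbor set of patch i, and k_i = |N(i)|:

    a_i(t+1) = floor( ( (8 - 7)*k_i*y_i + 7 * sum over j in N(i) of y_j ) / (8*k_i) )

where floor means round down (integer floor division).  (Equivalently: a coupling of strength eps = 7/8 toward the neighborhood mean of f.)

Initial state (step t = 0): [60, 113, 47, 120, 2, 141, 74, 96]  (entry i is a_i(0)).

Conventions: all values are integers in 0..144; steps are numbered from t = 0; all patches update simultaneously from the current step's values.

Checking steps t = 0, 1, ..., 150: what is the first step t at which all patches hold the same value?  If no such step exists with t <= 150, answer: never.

Answer: never
Key observation: The state at step 12 reappears at step 18 — the system is in a cycle of period 6 from step 12 on.  No step 0..18 is synchronized, and the cycle repeats forever, so no step up to 150 (or ever) has all patches equal.

Derivation:
t=0: [60, 113, 47, 120, 2, 141, 74, 96]  (not all equal)
t=1: [71, 61, 114, 97, 39, 70, 67, 117]  (not all equal)
t=2: [74, 106, 103, 129, 93, 81, 116, 109]  (not all equal)
t=3: [117, 112, 130, 126, 105, 121, 119, 134]  (not all equal)
t=4: [126, 135, 134, 141, 132, 128, 139, 136]  (not all equal)
t=5: [142, 140, 61, 63, 138, 101, 82, 2]  (not all equal)
t=6: [2, 61, 68, 52, 54, 47, 76, 86]  (not all equal)
t=7: [72, 60, 88, 98, 43, 86, 92, 91]  (not all equal)
t=8: [77, 104, 106, 113, 100, 90, 112, 116]  (not all equal)
t=9: [119, 114, 126, 127, 109, 122, 123, 128]  (not all equal)
t=10: [128, 134, 135, 138, 133, 131, 137, 137]  (not all equal)
t=11: [142, 141, 60, 63, 140, 101, 83, 1]  (not all equal)
t=12: [3, 61, 68, 51, 55, 48, 75, 87]  (not all equal)
t=13: [73, 61, 88, 99, 44, 86, 93, 90]  (not all equal)
t=14: [78, 104, 107, 113, 100, 91, 112, 116]  (not all equal)
t=15: [119, 115, 126, 128, 110, 122, 123, 128]  (not all equal)
t=16: [129, 134, 135, 138, 133, 131, 137, 137]  (not all equal)
t=17: [143, 141, 60, 63, 140, 101, 83, 1]  (not all equal)
t=18: [3, 61, 68, 51, 55, 48, 75, 87]  (not all equal)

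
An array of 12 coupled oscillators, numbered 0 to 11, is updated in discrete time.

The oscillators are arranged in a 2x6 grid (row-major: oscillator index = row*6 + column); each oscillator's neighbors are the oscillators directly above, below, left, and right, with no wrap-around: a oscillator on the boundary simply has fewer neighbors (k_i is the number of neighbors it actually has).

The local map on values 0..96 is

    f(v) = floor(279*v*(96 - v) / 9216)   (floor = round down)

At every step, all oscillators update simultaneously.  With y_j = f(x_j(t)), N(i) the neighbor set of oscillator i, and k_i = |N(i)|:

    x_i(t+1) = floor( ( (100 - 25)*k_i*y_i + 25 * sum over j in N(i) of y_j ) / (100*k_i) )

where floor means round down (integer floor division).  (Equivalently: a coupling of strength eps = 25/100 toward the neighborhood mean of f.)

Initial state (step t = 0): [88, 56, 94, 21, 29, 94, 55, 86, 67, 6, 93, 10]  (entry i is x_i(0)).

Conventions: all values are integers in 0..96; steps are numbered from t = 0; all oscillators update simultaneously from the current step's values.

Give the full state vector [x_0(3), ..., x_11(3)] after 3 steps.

Answer: [61, 61, 67, 63, 62, 66, 59, 60, 63, 67, 66, 67]

Derivation:
t=0: [88, 56, 94, 21, 29, 94, 55, 86, 67, 6, 93, 10]
t=1: [32, 54, 18, 41, 48, 14, 56, 35, 47, 21, 14, 21]
t=2: [63, 65, 48, 64, 63, 40, 66, 65, 64, 49, 39, 43]
t=3: [61, 61, 67, 63, 62, 66, 59, 60, 63, 67, 66, 67]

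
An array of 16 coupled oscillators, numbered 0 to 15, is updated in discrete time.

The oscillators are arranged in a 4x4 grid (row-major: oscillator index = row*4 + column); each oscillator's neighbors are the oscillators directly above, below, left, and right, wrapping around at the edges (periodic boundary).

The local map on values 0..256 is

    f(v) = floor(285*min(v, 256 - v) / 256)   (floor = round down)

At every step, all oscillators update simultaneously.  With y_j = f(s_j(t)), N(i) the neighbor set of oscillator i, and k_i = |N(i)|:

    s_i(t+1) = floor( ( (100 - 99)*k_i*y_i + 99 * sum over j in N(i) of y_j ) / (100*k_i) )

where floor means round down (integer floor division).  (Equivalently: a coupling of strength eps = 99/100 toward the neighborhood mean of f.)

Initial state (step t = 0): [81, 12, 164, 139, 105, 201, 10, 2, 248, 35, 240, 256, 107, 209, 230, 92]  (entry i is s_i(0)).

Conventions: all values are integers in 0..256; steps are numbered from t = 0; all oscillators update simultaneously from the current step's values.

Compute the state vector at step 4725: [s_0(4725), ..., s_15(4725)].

Answer: [141, 141, 141, 141, 141, 141, 141, 141, 141, 141, 141, 141, 141, 141, 141, 141]
Key observation: The state at step 16, [128, 128, 128, 128, 128, 128, 128, 128, 128, 128, 128, 128, 128, 128, 128, 128], reappears at step 22: the system is in a cycle of period 6 from step 16 on.  Therefore the state at step 4725 equals the state at step 16 + ((4725 - 16) mod 6) = 21, which is [141, 141, 141, 141, 141, 141, 141, 141, 141, 141, 141, 141, 141, 141, 141, 141].

Derivation:
t=0: [81, 12, 164, 139, 105, 201, 10, 2, 248, 35, 240, 256, 107, 209, 230, 92]
t=1: [94, 75, 46, 74, 41, 44, 45, 63, 67, 34, 19, 31, 63, 49, 67, 69]
t=2: [70, 64, 72, 75, 73, 53, 47, 52, 46, 49, 48, 59, 76, 65, 50, 65]
t=3: [79, 71, 65, 71, 61, 64, 62, 70, 70, 58, 56, 58, 68, 66, 69, 71]
t=4: [75, 75, 75, 78, 77, 69, 70, 69, 67, 70, 68, 73, 78, 73, 71, 73]
t=5: [84, 80, 81, 80, 77, 80, 77, 82, 82, 76, 78, 76, 79, 81, 79, 82]
t=6: [87, 90, 87, 91, 90, 85, 88, 85, 85, 88, 85, 89, 91, 86, 89, 86]
t=7: [100, 95, 99, 95, 94, 98, 94, 99, 99, 94, 97, 94, 95, 99, 95, 99]
t=8: [104, 109, 104, 110, 109, 104, 108, 104, 104, 108, 104, 109, 110, 104, 109, 104]
t=9: [121, 115, 120, 115, 115, 120, 115, 120, 120, 115, 120, 115, 115, 120, 115, 121]
t=10: [128, 133, 128, 133, 133, 128, 132, 128, 128, 132, 128, 133, 133, 128, 133, 128]
t=11: [136, 141, 136, 141, 141, 137, 141, 136, 136, 141, 137, 141, 141, 136, 141, 136]
t=12: [128, 132, 128, 132, 132, 128, 132, 128, 128, 132, 128, 132, 132, 128, 132, 128]
t=13: [138, 141, 138, 141, 141, 138, 141, 138, 138, 141, 138, 141, 141, 138, 141, 138]
t=14: [128, 130, 128, 130, 130, 128, 130, 128, 128, 130, 128, 130, 130, 128, 130, 128]
t=15: [140, 141, 140, 141, 141, 140, 141, 140, 140, 141, 140, 141, 141, 140, 141, 140]
t=16: [128, 128, 128, 128, 128, 128, 128, 128, 128, 128, 128, 128, 128, 128, 128, 128]
t=17: [142, 142, 142, 142, 142, 142, 142, 142, 142, 142, 142, 142, 142, 142, 142, 142]
t=18: [126, 126, 126, 126, 126, 126, 126, 126, 126, 126, 126, 126, 126, 126, 126, 126]
t=19: [140, 140, 140, 140, 140, 140, 140, 140, 140, 140, 140, 140, 140, 140, 140, 140]
t=20: [129, 129, 129, 129, 129, 129, 129, 129, 129, 129, 129, 129, 129, 129, 129, 129]
t=21: [141, 141, 141, 141, 141, 141, 141, 141, 141, 141, 141, 141, 141, 141, 141, 141]
t=22: [128, 128, 128, 128, 128, 128, 128, 128, 128, 128, 128, 128, 128, 128, 128, 128]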